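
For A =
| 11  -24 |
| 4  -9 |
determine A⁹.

tr A = 2 and det A = -3, so the characteristic polynomial is λ² − (2)λ + (-3) with roots 3 and -1.
Eigenvectors give P = [[3, 2], [1, 1]] with P⁻¹ = [[1, -2], [-1, 3]], and A = P·diag(3, -1)·P⁻¹.
Then A⁹ = P·diag(19683, -1)·P⁻¹ = [[59049, -2], [19683, -1]] · [[1, -2], [-1, 3]] = [[59051, -118104], [19684, -39369]].

[[59051, -118104], [19684, -39369]]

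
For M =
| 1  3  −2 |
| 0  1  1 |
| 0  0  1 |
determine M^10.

M = I + N where N = [[0, 3, −2], [0, 0, 1], [0, 0, 0]] is strictly upper-triangular, so N^3 = 0.
(I + N)^10 = I + 10·N + 45·N^2 = [[1, 30, 115], [0, 1, 10], [0, 0, 1]].

[[1, 30, 115], [0, 1, 10], [0, 0, 1]]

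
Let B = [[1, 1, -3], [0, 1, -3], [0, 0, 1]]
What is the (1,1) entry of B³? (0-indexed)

1

B = I + N where N = [[0, 1, -3], [0, 0, -3], [0, 0, 0]] is strictly upper-triangular, so N³ = 0.
(I + N)³ = I + 3·N + 3·N² = [[1, 3, -18], [0, 1, -9], [0, 0, 1]].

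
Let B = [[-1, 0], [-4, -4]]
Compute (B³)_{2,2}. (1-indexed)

-64

B² = [[1, 0], [20, 16]]
B³ = [[-1, 0], [-84, -64]]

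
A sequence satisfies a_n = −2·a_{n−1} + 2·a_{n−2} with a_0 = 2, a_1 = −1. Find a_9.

With companion matrix B = [[−2, 2], [1, 0]], [a_n, a_{n−1}]ᵀ = B·[a_{n−1}, a_{n−2}]ᵀ, so [a_9, a_8]ᵀ = B⁸·[a_1, a_0]ᵀ.
B⁸ = [[2448, −1792], [−896, 656]], giving [a_9, a_8]ᵀ = [[−6032], [2208]].

−6032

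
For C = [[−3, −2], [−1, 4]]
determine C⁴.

[[123, −58], [−29, 326]]

C² = [[11, −2], [−1, 18]]
C³ = [[−31, −30], [−15, 74]]
C⁴ = [[123, −58], [−29, 326]]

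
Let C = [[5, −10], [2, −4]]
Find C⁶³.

[[5, −10], [2, −4]]

C² = C (a projection; rank 1, trace 1), so C⁶³ = C.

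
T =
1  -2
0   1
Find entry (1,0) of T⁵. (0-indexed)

0

T = I + N where N = [[0, -2], [0, 0]] is strictly upper-triangular, so N² = 0.
(I + N)⁵ = I + 5·N = [[1, -10], [0, 1]].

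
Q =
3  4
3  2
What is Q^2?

[[21, 20], [15, 16]]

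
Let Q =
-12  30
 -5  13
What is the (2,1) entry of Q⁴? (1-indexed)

tr Q = 1 and det Q = -6, so the characteristic polynomial is λ² − (1)λ + (-6) with roots 3 and -2.
Eigenvectors give P = [[2, 3], [1, 1]] with P⁻¹ = [[-1, 3], [1, -2]], and Q = P·diag(3, -2)·P⁻¹.
Then Q⁴ = P·diag(81, 16)·P⁻¹ = [[162, 48], [81, 16]] · [[-1, 3], [1, -2]] = [[-114, 390], [-65, 211]].

-65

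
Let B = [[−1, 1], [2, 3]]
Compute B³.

[[1, 9], [18, 37]]

B² = [[3, 2], [4, 11]]
B³ = [[1, 9], [18, 37]]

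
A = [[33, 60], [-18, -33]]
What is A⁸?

tr A = 0 and det A = -9, so the characteristic polynomial is λ² − (0)λ + (-9) with roots 3 and -3.
Eigenvectors give P = [[-2, -5], [1, 3]] with P⁻¹ = [[-3, -5], [1, 2]], and A = P·diag(3, -3)·P⁻¹.
Then A⁸ = P·diag(6561, 6561)·P⁻¹ = [[-13122, -32805], [6561, 19683]] · [[-3, -5], [1, 2]] = [[6561, 0], [0, 6561]].

[[6561, 0], [0, 6561]]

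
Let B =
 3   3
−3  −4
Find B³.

[[9, 12], [−12, −19]]

B² = [[0, −3], [3, 7]]
B³ = [[9, 12], [−12, −19]]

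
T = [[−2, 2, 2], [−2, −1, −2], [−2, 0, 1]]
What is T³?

[[32, −2, −2], [−6, 23, 22], [10, 8, 9]]

T² = [[−4, −6, −6], [10, −3, −4], [2, −4, −3]]
T³ = [[32, −2, −2], [−6, 23, 22], [10, 8, 9]]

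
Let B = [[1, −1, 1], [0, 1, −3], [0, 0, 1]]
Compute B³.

[[1, −3, 12], [0, 1, −9], [0, 0, 1]]

B = I + N where N = [[0, −1, 1], [0, 0, −3], [0, 0, 0]] is strictly upper-triangular, so N³ = 0.
(I + N)³ = I + 3·N + 3·N² = [[1, −3, 12], [0, 1, −9], [0, 0, 1]].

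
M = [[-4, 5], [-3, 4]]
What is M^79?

[[-4, 5], [-3, 4]]

M² = I (check: tr M = 0 and det M = -1), so M^79 = M since 79 is odd.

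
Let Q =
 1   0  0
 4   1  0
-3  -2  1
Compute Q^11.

Q = I + N where N = [[0, 0, 0], [4, 0, 0], [-3, -2, 0]] is strictly lower-triangular, so N^3 = 0.
(I + N)^11 = I + 11·N + 55·N^2 = [[1, 0, 0], [44, 1, 0], [-473, -22, 1]].

[[1, 0, 0], [44, 1, 0], [-473, -22, 1]]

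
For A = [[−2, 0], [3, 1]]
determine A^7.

tr A = −1 and det A = −2, so the characteristic polynomial is λ² − (−1)λ + (−2) with roots −2 and 1.
Eigenvectors give P = [[1, 0], [−1, −1]] with P⁻¹ = [[1, 0], [−1, −1]], and A = P·diag(−2, 1)·P⁻¹.
Then A^7 = P·diag(−128, 1)·P⁻¹ = [[−128, 0], [128, −1]] · [[1, 0], [−1, −1]] = [[−128, 0], [129, 1]].

[[−128, 0], [129, 1]]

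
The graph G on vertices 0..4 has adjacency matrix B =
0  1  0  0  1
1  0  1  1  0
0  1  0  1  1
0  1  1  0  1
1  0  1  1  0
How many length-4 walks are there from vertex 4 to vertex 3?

The number of length-4 walks from vertex 4 to vertex 3 is entry (4,3) of B⁴, where B is the adjacency matrix.
B² = [[2, 0, 2, 2, 0], [0, 3, 1, 1, 3], [2, 1, 3, 2, 1], [2, 1, 2, 3, 1], [0, 3, 1, 1, 3]]
B³ = [[0, 6, 2, 2, 6], [6, 2, 7, 7, 2], [2, 7, 4, 5, 7], [2, 7, 5, 4, 7], [6, 2, 7, 7, 2]]
B⁴ = [[12, 4, 14, 14, 4], [4, 20, 11, 11, 20], [14, 11, 19, 18, 11], [14, 11, 18, 19, 11], [4, 20, 11, 11, 20]]

11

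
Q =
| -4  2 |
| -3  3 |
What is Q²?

[[10, -2], [3, 3]]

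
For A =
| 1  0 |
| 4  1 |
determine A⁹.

[[1, 0], [36, 1]]

A = I + N where N = [[0, 0], [4, 0]] is strictly lower-triangular, so N² = 0.
(I + N)⁹ = I + 9·N = [[1, 0], [36, 1]].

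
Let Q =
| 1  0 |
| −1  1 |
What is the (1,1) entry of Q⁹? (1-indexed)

Q = I + N where N = [[0, 0], [−1, 0]] is strictly lower-triangular, so N² = 0.
(I + N)⁹ = I + 9·N = [[1, 0], [−9, 1]].

1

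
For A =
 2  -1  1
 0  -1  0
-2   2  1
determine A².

[[2, 1, 3], [0, 1, 0], [-6, 2, -1]]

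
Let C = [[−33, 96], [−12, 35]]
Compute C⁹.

[[−157473, 472416], [−59052, 177155]]

tr C = 2 and det C = −3, so the characteristic polynomial is λ² − (2)λ + (−3) with roots 3 and −1.
Eigenvectors give P = [[−8, 3], [−3, 1]] with P⁻¹ = [[1, −3], [3, −8]], and C = P·diag(3, −1)·P⁻¹.
Then C⁹ = P·diag(19683, −1)·P⁻¹ = [[−157464, −3], [−59049, −1]] · [[1, −3], [3, −8]] = [[−157473, 472416], [−59052, 177155]].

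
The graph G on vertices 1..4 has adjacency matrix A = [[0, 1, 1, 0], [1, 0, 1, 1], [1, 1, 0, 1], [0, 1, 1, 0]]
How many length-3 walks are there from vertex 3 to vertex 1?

5

The number of length-3 walks from vertex 3 to vertex 1 is entry (3,1) of A³, where A is the adjacency matrix.
A² = [[2, 1, 1, 2], [1, 3, 2, 1], [1, 2, 3, 1], [2, 1, 1, 2]]
A³ = [[2, 5, 5, 2], [5, 4, 5, 5], [5, 5, 4, 5], [2, 5, 5, 2]]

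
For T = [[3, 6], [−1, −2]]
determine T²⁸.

[[3, 6], [−1, −2]]

T² = T (a projection; rank 1, trace 1), so T²⁸ = T.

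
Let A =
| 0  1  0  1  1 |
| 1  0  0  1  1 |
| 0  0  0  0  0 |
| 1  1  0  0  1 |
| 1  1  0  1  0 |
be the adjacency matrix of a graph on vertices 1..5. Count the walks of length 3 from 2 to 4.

The number of length-3 walks from vertex 2 to vertex 4 is entry (2,4) of A³, where A is the adjacency matrix.
A² = [[3, 2, 0, 2, 2], [2, 3, 0, 2, 2], [0, 0, 0, 0, 0], [2, 2, 0, 3, 2], [2, 2, 0, 2, 3]]
A³ = [[6, 7, 0, 7, 7], [7, 6, 0, 7, 7], [0, 0, 0, 0, 0], [7, 7, 0, 6, 7], [7, 7, 0, 7, 6]]

7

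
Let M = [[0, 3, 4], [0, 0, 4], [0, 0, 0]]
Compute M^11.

[[0, 0, 0], [0, 0, 0], [0, 0, 0]]

M is strictly triangular, hence nilpotent: M^3 = 0, so M^11 = 0.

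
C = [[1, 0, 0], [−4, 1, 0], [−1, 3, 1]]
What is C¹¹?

[[1, 0, 0], [−44, 1, 0], [−671, 33, 1]]

C = I + N where N = [[0, 0, 0], [−4, 0, 0], [−1, 3, 0]] is strictly lower-triangular, so N³ = 0.
(I + N)¹¹ = I + 11·N + 55·N² = [[1, 0, 0], [−44, 1, 0], [−671, 33, 1]].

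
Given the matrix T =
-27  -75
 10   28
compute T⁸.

[[-31269, -94575], [12610, 38086]]

tr T = 1 and det T = -6, so the characteristic polynomial is λ² − (1)λ + (-6) with roots 3 and -2.
Eigenvectors give P = [[-5, -3], [2, 1]] with P⁻¹ = [[1, 3], [-2, -5]], and T = P·diag(3, -2)·P⁻¹.
Then T⁸ = P·diag(6561, 256)·P⁻¹ = [[-32805, -768], [13122, 256]] · [[1, 3], [-2, -5]] = [[-31269, -94575], [12610, 38086]].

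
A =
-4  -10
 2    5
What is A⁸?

A² = A (a projection; rank 1, trace 1), so A⁸ = A.

[[-4, -10], [2, 5]]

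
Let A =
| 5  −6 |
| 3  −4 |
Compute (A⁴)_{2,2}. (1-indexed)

tr A = 1 and det A = −2, so the characteristic polynomial is λ² − (1)λ + (−2) with roots 2 and −1.
Eigenvectors give P = [[2, 1], [1, 1]] with P⁻¹ = [[1, −1], [−1, 2]], and A = P·diag(2, −1)·P⁻¹.
Then A⁴ = P·diag(16, 1)·P⁻¹ = [[32, 1], [16, 1]] · [[1, −1], [−1, 2]] = [[31, −30], [15, −14]].

−14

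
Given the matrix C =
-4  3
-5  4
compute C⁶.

C² = I (check: tr C = 0 and det C = -1), so C⁶ = I since 6 is even.

[[1, 0], [0, 1]]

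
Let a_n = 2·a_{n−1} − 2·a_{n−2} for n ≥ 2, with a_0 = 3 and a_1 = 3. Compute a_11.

With companion matrix B = [[2, −2], [1, 0]], [a_n, a_{n−1}]ᵀ = B·[a_{n−1}, a_{n−2}]ᵀ, so [a_11, a_10]ᵀ = B^10·[a_1, a_0]ᵀ.
B^10 = [[32, −64], [32, −32]], giving [a_11, a_10]ᵀ = [[−96], [0]].

−96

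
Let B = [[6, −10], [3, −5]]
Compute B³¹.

B² = B (a projection; rank 1, trace 1), so B³¹ = B.

[[6, −10], [3, −5]]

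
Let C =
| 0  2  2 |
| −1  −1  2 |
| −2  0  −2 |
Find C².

[[−6, −2, 0], [−3, −1, −8], [4, −4, 0]]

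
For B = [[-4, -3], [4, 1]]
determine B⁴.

B² = [[4, 9], [-12, -11]]
B³ = [[20, -3], [4, 25]]
B⁴ = [[-92, -63], [84, 13]]

[[-92, -63], [84, 13]]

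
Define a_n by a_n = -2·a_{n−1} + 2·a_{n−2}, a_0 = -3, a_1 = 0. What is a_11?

40128

With companion matrix Q = [[-2, 2], [1, 0]], [a_n, a_{n−1}]ᵀ = Q·[a_{n−1}, a_{n−2}]ᵀ, so [a_11, a_10]ᵀ = Q^10·[a_1, a_0]ᵀ.
Q^10 = [[18272, -13376], [-6688, 4896]], giving [a_11, a_10]ᵀ = [[40128], [-14688]].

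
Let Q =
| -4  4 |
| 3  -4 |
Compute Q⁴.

Q² = [[28, -32], [-24, 28]]
Q³ = [[-208, 240], [180, -208]]
Q⁴ = [[1552, -1792], [-1344, 1552]]

[[1552, -1792], [-1344, 1552]]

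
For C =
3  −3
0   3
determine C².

[[9, −18], [0, 9]]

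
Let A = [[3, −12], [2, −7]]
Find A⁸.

tr A = −4 and det A = 3, so the characteristic polynomial is λ² − (−4)λ + (3) with roots −3 and −1.
Eigenvectors give P = [[2, −3], [1, −1]] with P⁻¹ = [[−1, 3], [−1, 2]], and A = P·diag(−3, −1)·P⁻¹.
Then A⁸ = P·diag(6561, 1)·P⁻¹ = [[13122, −3], [6561, −1]] · [[−1, 3], [−1, 2]] = [[−13119, 39360], [−6560, 19681]].

[[−13119, 39360], [−6560, 19681]]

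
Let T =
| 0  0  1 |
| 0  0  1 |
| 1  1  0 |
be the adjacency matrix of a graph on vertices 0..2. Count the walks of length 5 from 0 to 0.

0

The number of length-5 walks from vertex 0 to vertex 0 is entry (0,0) of T⁵, where T is the adjacency matrix.
T² = [[1, 1, 0], [1, 1, 0], [0, 0, 2]]
T³ = [[0, 0, 2], [0, 0, 2], [2, 2, 0]]
T⁴ = [[2, 2, 0], [2, 2, 0], [0, 0, 4]]
T⁵ = [[0, 0, 4], [0, 0, 4], [4, 4, 0]]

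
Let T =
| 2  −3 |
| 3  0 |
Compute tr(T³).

T² = [[−5, −6], [6, −9]]
T³ = [[−28, 15], [−15, −18]]

−46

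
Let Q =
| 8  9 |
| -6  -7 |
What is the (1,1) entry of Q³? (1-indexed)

26

tr Q = 1 and det Q = -2, so the characteristic polynomial is λ² − (1)λ + (-2) with roots -1 and 2.
Eigenvectors give P = [[-1, 3], [1, -2]] with P⁻¹ = [[2, 3], [1, 1]], and Q = P·diag(-1, 2)·P⁻¹.
Then Q³ = P·diag(-1, 8)·P⁻¹ = [[1, 24], [-1, -16]] · [[2, 3], [1, 1]] = [[26, 27], [-18, -19]].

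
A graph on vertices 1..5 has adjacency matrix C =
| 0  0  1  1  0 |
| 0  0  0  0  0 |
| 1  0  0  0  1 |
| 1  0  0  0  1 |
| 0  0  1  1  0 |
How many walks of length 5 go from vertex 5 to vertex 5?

0

The number of length-5 walks from vertex 5 to vertex 5 is entry (5,5) of C^5, where C is the adjacency matrix.
C^2 = [[2, 0, 0, 0, 2], [0, 0, 0, 0, 0], [0, 0, 2, 2, 0], [0, 0, 2, 2, 0], [2, 0, 0, 0, 2]]
C^3 = [[0, 0, 4, 4, 0], [0, 0, 0, 0, 0], [4, 0, 0, 0, 4], [4, 0, 0, 0, 4], [0, 0, 4, 4, 0]]
C^4 = [[8, 0, 0, 0, 8], [0, 0, 0, 0, 0], [0, 0, 8, 8, 0], [0, 0, 8, 8, 0], [8, 0, 0, 0, 8]]
C^5 = [[0, 0, 16, 16, 0], [0, 0, 0, 0, 0], [16, 0, 0, 0, 16], [16, 0, 0, 0, 16], [0, 0, 16, 16, 0]]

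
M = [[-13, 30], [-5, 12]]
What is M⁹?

tr M = -1 and det M = -6, so the characteristic polynomial is λ² − (-1)λ + (-6) with roots -3 and 2.
Eigenvectors give P = [[3, 2], [1, 1]] with P⁻¹ = [[1, -2], [-1, 3]], and M = P·diag(-3, 2)·P⁻¹.
Then M⁹ = P·diag(-19683, 512)·P⁻¹ = [[-59049, 1024], [-19683, 512]] · [[1, -2], [-1, 3]] = [[-60073, 121170], [-20195, 40902]].

[[-60073, 121170], [-20195, 40902]]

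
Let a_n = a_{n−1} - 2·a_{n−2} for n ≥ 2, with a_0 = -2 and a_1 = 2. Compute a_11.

With companion matrix A = [[1, -2], [1, 0]], [a_n, a_{n−1}]ᵀ = A·[a_{n−1}, a_{n−2}]ᵀ, so [a_11, a_10]ᵀ = A^10·[a_1, a_0]ᵀ.
A^10 = [[23, 22], [-11, 34]], giving [a_11, a_10]ᵀ = [[2], [-90]].

2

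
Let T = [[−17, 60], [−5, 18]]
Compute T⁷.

[[−7073, 27780], [−2315, 9132]]

tr T = 1 and det T = −6, so the characteristic polynomial is λ² − (1)λ + (−6) with roots 3 and −2.
Eigenvectors give P = [[3, −4], [1, −1]] with P⁻¹ = [[−1, 4], [−1, 3]], and T = P·diag(3, −2)·P⁻¹.
Then T⁷ = P·diag(2187, −128)·P⁻¹ = [[6561, 512], [2187, 128]] · [[−1, 4], [−1, 3]] = [[−7073, 27780], [−2315, 9132]].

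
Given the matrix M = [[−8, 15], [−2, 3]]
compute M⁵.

tr M = −5 and det M = 6, so the characteristic polynomial is λ² − (−5)λ + (6) with roots −2 and −3.
Eigenvectors give P = [[5, 3], [2, 1]] with P⁻¹ = [[−1, 3], [2, −5]], and M = P·diag(−2, −3)·P⁻¹.
Then M⁵ = P·diag(−32, −243)·P⁻¹ = [[−160, −729], [−64, −243]] · [[−1, 3], [2, −5]] = [[−1298, 3165], [−422, 1023]].

[[−1298, 3165], [−422, 1023]]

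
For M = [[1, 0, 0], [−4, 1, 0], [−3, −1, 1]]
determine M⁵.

M = I + N where N = [[0, 0, 0], [−4, 0, 0], [−3, −1, 0]] is strictly lower-triangular, so N³ = 0.
(I + N)⁵ = I + 5·N + 10·N² = [[1, 0, 0], [−20, 1, 0], [25, −5, 1]].

[[1, 0, 0], [−20, 1, 0], [25, −5, 1]]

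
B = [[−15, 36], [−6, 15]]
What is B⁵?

[[−1215, 2916], [−486, 1215]]

tr B = 0 and det B = −9, so the characteristic polynomial is λ² − (0)λ + (−9) with roots −3 and 3.
Eigenvectors give P = [[3, 2], [1, 1]] with P⁻¹ = [[1, −2], [−1, 3]], and B = P·diag(−3, 3)·P⁻¹.
Then B⁵ = P·diag(−243, 243)·P⁻¹ = [[−729, 486], [−243, 243]] · [[1, −2], [−1, 3]] = [[−1215, 2916], [−486, 1215]].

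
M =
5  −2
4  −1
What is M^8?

[[13121, −6560], [13120, −6559]]

tr M = 4 and det M = 3, so the characteristic polynomial is λ² − (4)λ + (3) with roots 1 and 3.
Eigenvectors give P = [[−1, 1], [−2, 1]] with P⁻¹ = [[1, −1], [2, −1]], and M = P·diag(1, 3)·P⁻¹.
Then M^8 = P·diag(1, 6561)·P⁻¹ = [[−1, 6561], [−2, 6561]] · [[1, −1], [2, −1]] = [[13121, −6560], [13120, −6559]].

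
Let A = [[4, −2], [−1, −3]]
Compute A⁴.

[[326, −58], [−29, 123]]

A² = [[18, −2], [−1, 11]]
A³ = [[74, −30], [−15, −31]]
A⁴ = [[326, −58], [−29, 123]]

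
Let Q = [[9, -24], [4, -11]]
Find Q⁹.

[[39369, -118104], [19684, -59051]]

tr Q = -2 and det Q = -3, so the characteristic polynomial is λ² − (-2)λ + (-3) with roots -3 and 1.
Eigenvectors give P = [[-2, 3], [-1, 1]] with P⁻¹ = [[1, -3], [1, -2]], and Q = P·diag(-3, 1)·P⁻¹.
Then Q⁹ = P·diag(-19683, 1)·P⁻¹ = [[39366, 3], [19683, 1]] · [[1, -3], [1, -2]] = [[39369, -118104], [19684, -59051]].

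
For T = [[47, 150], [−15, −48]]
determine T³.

[[323, 1050], [−105, −342]]

tr T = −1 and det T = −6, so the characteristic polynomial is λ² − (−1)λ + (−6) with roots −3 and 2.
Eigenvectors give P = [[3, −10], [−1, 3]] with P⁻¹ = [[−3, −10], [−1, −3]], and T = P·diag(−3, 2)·P⁻¹.
Then T³ = P·diag(−27, 8)·P⁻¹ = [[−81, −80], [27, 24]] · [[−3, −10], [−1, −3]] = [[323, 1050], [−105, −342]].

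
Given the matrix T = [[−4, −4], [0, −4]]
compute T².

[[16, 32], [0, 16]]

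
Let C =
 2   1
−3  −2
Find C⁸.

[[1, 0], [0, 1]]

C² = I (check: tr C = 0 and det C = −1), so C⁸ = I since 8 is even.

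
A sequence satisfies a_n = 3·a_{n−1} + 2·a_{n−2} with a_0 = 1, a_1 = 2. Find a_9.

With companion matrix B = [[3, 2], [1, 0]], [a_n, a_{n−1}]ᵀ = B·[a_{n−1}, a_{n−2}]ᵀ, so [a_9, a_8]ᵀ = B⁸·[a_1, a_0]ᵀ.
B⁸ = [[22363, 12558], [6279, 3526]], giving [a_9, a_8]ᵀ = [[57284], [16084]].

57284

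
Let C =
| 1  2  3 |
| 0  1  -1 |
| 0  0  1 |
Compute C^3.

[[1, 6, 3], [0, 1, -3], [0, 0, 1]]

C = I + N where N = [[0, 2, 3], [0, 0, -1], [0, 0, 0]] is strictly upper-triangular, so N^3 = 0.
(I + N)^3 = I + 3·N + 3·N^2 = [[1, 6, 3], [0, 1, -3], [0, 0, 1]].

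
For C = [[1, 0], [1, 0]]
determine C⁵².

C² = C (a projection; rank 1, trace 1), so C⁵² = C.

[[1, 0], [1, 0]]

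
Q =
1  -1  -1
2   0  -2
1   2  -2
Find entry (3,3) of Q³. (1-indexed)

9

Q² = [[-2, -3, 3], [0, -6, 2], [3, -5, -1]]
Q³ = [[-5, 8, 2], [-10, 4, 8], [-8, -5, 9]]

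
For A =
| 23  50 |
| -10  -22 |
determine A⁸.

tr A = 1 and det A = -6, so the characteristic polynomial is λ² − (1)λ + (-6) with roots -2 and 3.
Eigenvectors give P = [[-2, 5], [1, -2]] with P⁻¹ = [[2, 5], [1, 2]], and A = P·diag(-2, 3)·P⁻¹.
Then A⁸ = P·diag(256, 6561)·P⁻¹ = [[-512, 32805], [256, -13122]] · [[2, 5], [1, 2]] = [[31781, 63050], [-12610, -24964]].

[[31781, 63050], [-12610, -24964]]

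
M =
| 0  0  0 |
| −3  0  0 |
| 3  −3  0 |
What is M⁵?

M is strictly triangular, hence nilpotent: M³ = 0, so M⁵ = 0.

[[0, 0, 0], [0, 0, 0], [0, 0, 0]]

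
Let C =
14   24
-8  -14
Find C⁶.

[[64, 0], [0, 64]]

tr C = 0 and det C = -4, so the characteristic polynomial is λ² − (0)λ + (-4) with roots 2 and -2.
Eigenvectors give P = [[2, 3], [-1, -2]] with P⁻¹ = [[2, 3], [-1, -2]], and C = P·diag(2, -2)·P⁻¹.
Then C⁶ = P·diag(64, 64)·P⁻¹ = [[128, 192], [-64, -128]] · [[2, 3], [-1, -2]] = [[64, 0], [0, 64]].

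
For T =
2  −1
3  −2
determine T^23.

[[2, −1], [3, −2]]

T² = I (check: tr T = 0 and det T = −1), so T^23 = T since 23 is odd.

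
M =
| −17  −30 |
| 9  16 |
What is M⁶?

tr M = −1 and det M = −2, so the characteristic polynomial is λ² − (−1)λ + (−2) with roots −2 and 1.
Eigenvectors give P = [[−2, 5], [1, −3]] with P⁻¹ = [[−3, −5], [−1, −2]], and M = P·diag(−2, 1)·P⁻¹.
Then M⁶ = P·diag(64, 1)·P⁻¹ = [[−128, 5], [64, −3]] · [[−3, −5], [−1, −2]] = [[379, 630], [−189, −314]].

[[379, 630], [−189, −314]]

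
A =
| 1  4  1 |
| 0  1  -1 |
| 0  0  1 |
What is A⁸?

[[1, 32, -104], [0, 1, -8], [0, 0, 1]]

A = I + N where N = [[0, 4, 1], [0, 0, -1], [0, 0, 0]] is strictly upper-triangular, so N³ = 0.
(I + N)⁸ = I + 8·N + 28·N² = [[1, 32, -104], [0, 1, -8], [0, 0, 1]].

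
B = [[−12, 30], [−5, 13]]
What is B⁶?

tr B = 1 and det B = −6, so the characteristic polynomial is λ² − (1)λ + (−6) with roots −2 and 3.
Eigenvectors give P = [[3, −2], [1, −1]] with P⁻¹ = [[1, −2], [1, −3]], and B = P·diag(−2, 3)·P⁻¹.
Then B⁶ = P·diag(64, 729)·P⁻¹ = [[192, −1458], [64, −729]] · [[1, −2], [1, −3]] = [[−1266, 3990], [−665, 2059]].

[[−1266, 3990], [−665, 2059]]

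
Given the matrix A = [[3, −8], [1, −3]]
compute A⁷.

A² = I (check: tr A = 0 and det A = −1), so A⁷ = A since 7 is odd.

[[3, −8], [1, −3]]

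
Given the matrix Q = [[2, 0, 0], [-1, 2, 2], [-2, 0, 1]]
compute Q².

[[4, 0, 0], [-8, 4, 6], [-6, 0, 1]]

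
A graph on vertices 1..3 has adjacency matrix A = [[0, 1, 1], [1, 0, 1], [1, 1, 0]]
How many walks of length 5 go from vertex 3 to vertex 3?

The number of length-5 walks from vertex 3 to vertex 3 is entry (3,3) of A⁵, where A is the adjacency matrix.
A² = [[2, 1, 1], [1, 2, 1], [1, 1, 2]]
A³ = [[2, 3, 3], [3, 2, 3], [3, 3, 2]]
A⁴ = [[6, 5, 5], [5, 6, 5], [5, 5, 6]]
A⁵ = [[10, 11, 11], [11, 10, 11], [11, 11, 10]]

10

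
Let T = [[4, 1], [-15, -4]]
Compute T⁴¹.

[[4, 1], [-15, -4]]

T² = I (check: tr T = 0 and det T = -1), so T⁴¹ = T since 41 is odd.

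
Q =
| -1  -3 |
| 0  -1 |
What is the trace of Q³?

Q² = [[1, 6], [0, 1]]
Q³ = [[-1, -9], [0, -1]]

-2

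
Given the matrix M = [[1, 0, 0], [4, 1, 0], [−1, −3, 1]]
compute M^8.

M = I + N where N = [[0, 0, 0], [4, 0, 0], [−1, −3, 0]] is strictly lower-triangular, so N^3 = 0.
(I + N)^8 = I + 8·N + 28·N^2 = [[1, 0, 0], [32, 1, 0], [−344, −24, 1]].

[[1, 0, 0], [32, 1, 0], [−344, −24, 1]]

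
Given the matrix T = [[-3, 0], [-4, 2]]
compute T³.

T² = [[9, 0], [4, 4]]
T³ = [[-27, 0], [-28, 8]]

[[-27, 0], [-28, 8]]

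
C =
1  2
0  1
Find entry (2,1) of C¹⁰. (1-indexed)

0

C = I + N where N = [[0, 2], [0, 0]] is strictly upper-triangular, so N² = 0.
(I + N)¹⁰ = I + 10·N = [[1, 20], [0, 1]].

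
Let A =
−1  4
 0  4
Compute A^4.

[[1, 204], [0, 256]]

A^2 = [[1, 12], [0, 16]]
A^3 = [[−1, 52], [0, 64]]
A^4 = [[1, 204], [0, 256]]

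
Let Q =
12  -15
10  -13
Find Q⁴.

tr Q = -1 and det Q = -6, so the characteristic polynomial is λ² − (-1)λ + (-6) with roots 2 and -3.
Eigenvectors give P = [[-3, 1], [-2, 1]] with P⁻¹ = [[-1, 1], [-2, 3]], and Q = P·diag(2, -3)·P⁻¹.
Then Q⁴ = P·diag(16, 81)·P⁻¹ = [[-48, 81], [-32, 81]] · [[-1, 1], [-2, 3]] = [[-114, 195], [-130, 211]].

[[-114, 195], [-130, 211]]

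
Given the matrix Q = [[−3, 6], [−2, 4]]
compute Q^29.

[[−3, 6], [−2, 4]]

Q² = Q (a projection; rank 1, trace 1), so Q^29 = Q.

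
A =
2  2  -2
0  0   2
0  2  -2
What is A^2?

[[4, 0, 4], [0, 4, -4], [0, -4, 8]]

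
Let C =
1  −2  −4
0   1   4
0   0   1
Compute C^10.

[[1, −20, −400], [0, 1, 40], [0, 0, 1]]

C = I + N where N = [[0, −2, −4], [0, 0, 4], [0, 0, 0]] is strictly upper-triangular, so N^3 = 0.
(I + N)^10 = I + 10·N + 45·N^2 = [[1, −20, −400], [0, 1, 40], [0, 0, 1]].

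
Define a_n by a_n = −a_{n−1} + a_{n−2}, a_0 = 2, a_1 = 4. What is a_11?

With companion matrix M = [[−1, 1], [1, 0]], [a_n, a_{n−1}]ᵀ = M·[a_{n−1}, a_{n−2}]ᵀ, so [a_11, a_10]ᵀ = M¹⁰·[a_1, a_0]ᵀ.
M¹⁰ = [[89, −55], [−55, 34]], giving [a_11, a_10]ᵀ = [[246], [−152]].

246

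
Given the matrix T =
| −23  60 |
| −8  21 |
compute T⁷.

[[−13127, 32820], [−4376, 10941]]

tr T = −2 and det T = −3, so the characteristic polynomial is λ² − (−2)λ + (−3) with roots 1 and −3.
Eigenvectors give P = [[5, −3], [2, −1]] with P⁻¹ = [[−1, 3], [−2, 5]], and T = P·diag(1, −3)·P⁻¹.
Then T⁷ = P·diag(1, −2187)·P⁻¹ = [[5, 6561], [2, 2187]] · [[−1, 3], [−2, 5]] = [[−13127, 32820], [−4376, 10941]].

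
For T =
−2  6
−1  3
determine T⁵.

T² = T (a projection; rank 1, trace 1), so T⁵ = T.

[[−2, 6], [−1, 3]]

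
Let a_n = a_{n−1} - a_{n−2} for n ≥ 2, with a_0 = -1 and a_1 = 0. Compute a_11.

-1

With companion matrix Q = [[1, -1], [1, 0]], [a_n, a_{n−1}]ᵀ = Q·[a_{n−1}, a_{n−2}]ᵀ, so [a_11, a_10]ᵀ = Q¹⁰·[a_1, a_0]ᵀ.
Q¹⁰ = [[-1, 1], [-1, 0]], giving [a_11, a_10]ᵀ = [[-1], [0]].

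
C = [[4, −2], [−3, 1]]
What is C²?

[[22, −10], [−15, 7]]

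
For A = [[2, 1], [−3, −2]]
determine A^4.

A² = I (check: tr A = 0 and det A = −1), so A^4 = I since 4 is even.

[[1, 0], [0, 1]]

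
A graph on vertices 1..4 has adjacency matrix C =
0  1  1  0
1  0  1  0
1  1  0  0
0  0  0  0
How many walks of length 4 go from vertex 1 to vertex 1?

6

The number of length-4 walks from vertex 1 to vertex 1 is entry (1,1) of C^4, where C is the adjacency matrix.
C^2 = [[2, 1, 1, 0], [1, 2, 1, 0], [1, 1, 2, 0], [0, 0, 0, 0]]
C^3 = [[2, 3, 3, 0], [3, 2, 3, 0], [3, 3, 2, 0], [0, 0, 0, 0]]
C^4 = [[6, 5, 5, 0], [5, 6, 5, 0], [5, 5, 6, 0], [0, 0, 0, 0]]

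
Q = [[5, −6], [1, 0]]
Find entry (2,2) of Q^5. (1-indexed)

−390

tr Q = 5 and det Q = 6, so the characteristic polynomial is λ² − (5)λ + (6) with roots 2 and 3.
Eigenvectors give P = [[−2, 3], [−1, 1]] with P⁻¹ = [[1, −3], [1, −2]], and Q = P·diag(2, 3)·P⁻¹.
Then Q^5 = P·diag(32, 243)·P⁻¹ = [[−64, 729], [−32, 243]] · [[1, −3], [1, −2]] = [[665, −1266], [211, −390]].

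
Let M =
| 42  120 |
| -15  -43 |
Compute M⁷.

tr M = -1 and det M = -6, so the characteristic polynomial is λ² − (-1)λ + (-6) with roots -3 and 2.
Eigenvectors give P = [[-8, -3], [3, 1]] with P⁻¹ = [[1, 3], [-3, -8]], and M = P·diag(-3, 2)·P⁻¹.
Then M⁷ = P·diag(-2187, 128)·P⁻¹ = [[17496, -384], [-6561, 128]] · [[1, 3], [-3, -8]] = [[18648, 55560], [-6945, -20707]].

[[18648, 55560], [-6945, -20707]]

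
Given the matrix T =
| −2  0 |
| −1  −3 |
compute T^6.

[[64, 0], [665, 729]]

tr T = −5 and det T = 6, so the characteristic polynomial is λ² − (−5)λ + (6) with roots −3 and −2.
Eigenvectors give P = [[0, 1], [1, −1]] with P⁻¹ = [[1, 1], [1, 0]], and T = P·diag(−3, −2)·P⁻¹.
Then T^6 = P·diag(729, 64)·P⁻¹ = [[0, 64], [729, −64]] · [[1, 1], [1, 0]] = [[64, 0], [665, 729]].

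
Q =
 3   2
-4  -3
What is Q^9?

Q² = I (check: tr Q = 0 and det Q = -1), so Q^9 = Q since 9 is odd.

[[3, 2], [-4, -3]]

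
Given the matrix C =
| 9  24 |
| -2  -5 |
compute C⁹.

[[78729, 236184], [-19682, -59045]]

tr C = 4 and det C = 3, so the characteristic polynomial is λ² − (4)λ + (3) with roots 1 and 3.
Eigenvectors give P = [[-3, 4], [1, -1]] with P⁻¹ = [[1, 4], [1, 3]], and C = P·diag(1, 3)·P⁻¹.
Then C⁹ = P·diag(1, 19683)·P⁻¹ = [[-3, 78732], [1, -19683]] · [[1, 4], [1, 3]] = [[78729, 236184], [-19682, -59045]].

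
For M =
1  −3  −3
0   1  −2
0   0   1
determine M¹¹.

M = I + N where N = [[0, −3, −3], [0, 0, −2], [0, 0, 0]] is strictly upper-triangular, so N³ = 0.
(I + N)¹¹ = I + 11·N + 55·N² = [[1, −33, 297], [0, 1, −22], [0, 0, 1]].

[[1, −33, 297], [0, 1, −22], [0, 0, 1]]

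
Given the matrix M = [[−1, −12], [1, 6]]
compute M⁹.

[[−57001, −230052], [19171, 77196]]

tr M = 5 and det M = 6, so the characteristic polynomial is λ² − (5)λ + (6) with roots 2 and 3.
Eigenvectors give P = [[4, 3], [−1, −1]] with P⁻¹ = [[1, 3], [−1, −4]], and M = P·diag(2, 3)·P⁻¹.
Then M⁹ = P·diag(512, 19683)·P⁻¹ = [[2048, 59049], [−512, −19683]] · [[1, 3], [−1, −4]] = [[−57001, −230052], [19171, 77196]].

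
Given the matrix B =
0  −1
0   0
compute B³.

B is strictly triangular, hence nilpotent: B² = 0, so B³ = 0.

[[0, 0], [0, 0]]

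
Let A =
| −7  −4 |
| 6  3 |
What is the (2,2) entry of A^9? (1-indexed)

39363

tr A = −4 and det A = 3, so the characteristic polynomial is λ² − (−4)λ + (3) with roots −3 and −1.
Eigenvectors give P = [[−1, −2], [1, 3]] with P⁻¹ = [[−3, −2], [1, 1]], and A = P·diag(−3, −1)·P⁻¹.
Then A^9 = P·diag(−19683, −1)·P⁻¹ = [[19683, 2], [−19683, −3]] · [[−3, −2], [1, 1]] = [[−59047, −39364], [59046, 39363]].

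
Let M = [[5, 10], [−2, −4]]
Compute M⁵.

[[5, 10], [−2, −4]]

M² = M (a projection; rank 1, trace 1), so M⁵ = M.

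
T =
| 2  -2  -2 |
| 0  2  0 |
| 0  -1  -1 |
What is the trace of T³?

T² = [[4, -6, -2], [0, 4, 0], [0, -1, 1]]
T³ = [[8, -18, -6], [0, 8, 0], [0, -3, -1]]

15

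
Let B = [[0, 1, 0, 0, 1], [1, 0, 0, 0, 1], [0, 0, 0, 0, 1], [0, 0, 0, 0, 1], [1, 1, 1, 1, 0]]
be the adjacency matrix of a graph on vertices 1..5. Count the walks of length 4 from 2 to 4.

5

The number of length-4 walks from vertex 2 to vertex 4 is entry (2,4) of B⁴, where B is the adjacency matrix.
B² = [[2, 1, 1, 1, 1], [1, 2, 1, 1, 1], [1, 1, 1, 1, 0], [1, 1, 1, 1, 0], [1, 1, 0, 0, 4]]
B³ = [[2, 3, 1, 1, 5], [3, 2, 1, 1, 5], [1, 1, 0, 0, 4], [1, 1, 0, 0, 4], [5, 5, 4, 4, 2]]
B⁴ = [[8, 7, 5, 5, 7], [7, 8, 5, 5, 7], [5, 5, 4, 4, 2], [5, 5, 4, 4, 2], [7, 7, 2, 2, 18]]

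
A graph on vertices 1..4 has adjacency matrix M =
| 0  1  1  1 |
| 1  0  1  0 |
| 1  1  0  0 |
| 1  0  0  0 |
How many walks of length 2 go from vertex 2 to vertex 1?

1

The number of length-2 walks from vertex 2 to vertex 1 is entry (2,1) of M², where M is the adjacency matrix.
M² = [[3, 1, 1, 0], [1, 2, 1, 1], [1, 1, 2, 1], [0, 1, 1, 1]]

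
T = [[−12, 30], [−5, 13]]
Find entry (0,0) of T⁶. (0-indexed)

tr T = 1 and det T = −6, so the characteristic polynomial is λ² − (1)λ + (−6) with roots −2 and 3.
Eigenvectors give P = [[3, 2], [1, 1]] with P⁻¹ = [[1, −2], [−1, 3]], and T = P·diag(−2, 3)·P⁻¹.
Then T⁶ = P·diag(64, 729)·P⁻¹ = [[192, 1458], [64, 729]] · [[1, −2], [−1, 3]] = [[−1266, 3990], [−665, 2059]].

−1266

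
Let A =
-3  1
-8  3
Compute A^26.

A² = I (check: tr A = 0 and det A = -1), so A^26 = I since 26 is even.

[[1, 0], [0, 1]]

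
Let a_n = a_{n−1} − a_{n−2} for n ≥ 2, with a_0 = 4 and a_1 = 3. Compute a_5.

With companion matrix A = [[1, −1], [1, 0]], [a_n, a_{n−1}]ᵀ = A·[a_{n−1}, a_{n−2}]ᵀ, so [a_5, a_4]ᵀ = A⁴·[a_1, a_0]ᵀ.
A⁴ = [[−1, 1], [−1, 0]], giving [a_5, a_4]ᵀ = [[1], [−3]].

1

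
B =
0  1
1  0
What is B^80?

[[1, 0], [0, 1]]

B² = I (check: tr B = 0 and det B = −1), so B^80 = I since 80 is even.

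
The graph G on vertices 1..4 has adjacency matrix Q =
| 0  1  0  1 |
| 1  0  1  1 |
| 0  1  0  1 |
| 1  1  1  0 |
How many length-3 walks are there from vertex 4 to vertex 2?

5

The number of length-3 walks from vertex 4 to vertex 2 is entry (4,2) of Q^3, where Q is the adjacency matrix.
Q^2 = [[2, 1, 2, 1], [1, 3, 1, 2], [2, 1, 2, 1], [1, 2, 1, 3]]
Q^3 = [[2, 5, 2, 5], [5, 4, 5, 5], [2, 5, 2, 5], [5, 5, 5, 4]]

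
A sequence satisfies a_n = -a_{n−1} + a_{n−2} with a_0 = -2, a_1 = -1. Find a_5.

With companion matrix T = [[-1, 1], [1, 0]], [a_n, a_{n−1}]ᵀ = T·[a_{n−1}, a_{n−2}]ᵀ, so [a_5, a_4]ᵀ = T⁴·[a_1, a_0]ᵀ.
T⁴ = [[5, -3], [-3, 2]], giving [a_5, a_4]ᵀ = [[1], [-1]].

1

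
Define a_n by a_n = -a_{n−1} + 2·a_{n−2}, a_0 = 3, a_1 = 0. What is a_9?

With companion matrix M = [[-1, 2], [1, 0]], [a_n, a_{n−1}]ᵀ = M·[a_{n−1}, a_{n−2}]ᵀ, so [a_9, a_8]ᵀ = M^8·[a_1, a_0]ᵀ.
M^8 = [[171, -170], [-85, 86]], giving [a_9, a_8]ᵀ = [[-510], [258]].

-510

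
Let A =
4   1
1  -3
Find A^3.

A^2 = [[17, 1], [1, 10]]
A^3 = [[69, 14], [14, -29]]

[[69, 14], [14, -29]]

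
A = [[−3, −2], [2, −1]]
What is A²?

[[5, 8], [−8, −3]]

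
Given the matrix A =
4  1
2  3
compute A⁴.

[[422, 203], [406, 219]]

A² = [[18, 7], [14, 11]]
A³ = [[86, 39], [78, 47]]
A⁴ = [[422, 203], [406, 219]]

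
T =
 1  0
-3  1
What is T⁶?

[[1, 0], [-18, 1]]

T = I + N where N = [[0, 0], [-3, 0]] is strictly lower-triangular, so N² = 0.
(I + N)⁶ = I + 6·N = [[1, 0], [-18, 1]].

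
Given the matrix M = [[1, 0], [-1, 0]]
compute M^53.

[[1, 0], [-1, 0]]

M² = M (a projection; rank 1, trace 1), so M^53 = M.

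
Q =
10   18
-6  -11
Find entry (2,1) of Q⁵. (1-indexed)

tr Q = -1 and det Q = -2, so the characteristic polynomial is λ² − (-1)λ + (-2) with roots -2 and 1.
Eigenvectors give P = [[-3, -2], [2, 1]] with P⁻¹ = [[1, 2], [-2, -3]], and Q = P·diag(-2, 1)·P⁻¹.
Then Q⁵ = P·diag(-32, 1)·P⁻¹ = [[96, -2], [-64, 1]] · [[1, 2], [-2, -3]] = [[100, 198], [-66, -131]].

-66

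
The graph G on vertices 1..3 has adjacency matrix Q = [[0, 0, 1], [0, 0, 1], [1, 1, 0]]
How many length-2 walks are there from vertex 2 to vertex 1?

The number of length-2 walks from vertex 2 to vertex 1 is entry (2,1) of Q^2, where Q is the adjacency matrix.
Q^2 = [[1, 1, 0], [1, 1, 0], [0, 0, 2]]

1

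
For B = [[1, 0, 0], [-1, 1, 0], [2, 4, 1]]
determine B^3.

[[1, 0, 0], [-3, 1, 0], [-6, 12, 1]]

B = I + N where N = [[0, 0, 0], [-1, 0, 0], [2, 4, 0]] is strictly lower-triangular, so N^3 = 0.
(I + N)^3 = I + 3·N + 3·N^2 = [[1, 0, 0], [-3, 1, 0], [-6, 12, 1]].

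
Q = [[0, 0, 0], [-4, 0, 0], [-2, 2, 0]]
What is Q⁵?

[[0, 0, 0], [0, 0, 0], [0, 0, 0]]

Q is strictly triangular, hence nilpotent: Q³ = 0, so Q⁵ = 0.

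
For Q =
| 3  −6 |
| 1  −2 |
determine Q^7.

Q² = Q (a projection; rank 1, trace 1), so Q^7 = Q.

[[3, −6], [1, −2]]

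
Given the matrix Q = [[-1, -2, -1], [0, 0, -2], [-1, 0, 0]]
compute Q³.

[[-7, -4, -6], [-2, -4, -2], [-2, -2, -5]]

Q² = [[2, 2, 5], [2, 0, 0], [1, 2, 1]]
Q³ = [[-7, -4, -6], [-2, -4, -2], [-2, -2, -5]]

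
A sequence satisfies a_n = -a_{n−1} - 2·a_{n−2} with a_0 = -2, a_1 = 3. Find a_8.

37

With companion matrix M = [[-1, -2], [1, 0]], [a_n, a_{n−1}]ᵀ = M·[a_{n−1}, a_{n−2}]ᵀ, so [a_8, a_7]ᵀ = M⁷·[a_1, a_0]ᵀ.
M⁷ = [[3, -14], [7, 10]], giving [a_8, a_7]ᵀ = [[37], [1]].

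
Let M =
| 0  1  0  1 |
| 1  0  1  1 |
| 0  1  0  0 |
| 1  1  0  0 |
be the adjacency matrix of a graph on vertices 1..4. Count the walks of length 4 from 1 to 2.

6

The number of length-4 walks from vertex 1 to vertex 2 is entry (1,2) of M⁴, where M is the adjacency matrix.
M² = [[2, 1, 1, 1], [1, 3, 0, 1], [1, 0, 1, 1], [1, 1, 1, 2]]
M³ = [[2, 4, 1, 3], [4, 2, 3, 4], [1, 3, 0, 1], [3, 4, 1, 2]]
M⁴ = [[7, 6, 4, 6], [6, 11, 2, 6], [4, 2, 3, 4], [6, 6, 4, 7]]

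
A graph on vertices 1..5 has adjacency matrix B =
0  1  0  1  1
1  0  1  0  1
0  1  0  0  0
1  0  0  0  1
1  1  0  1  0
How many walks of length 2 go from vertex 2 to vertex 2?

3

The number of length-2 walks from vertex 2 to vertex 2 is entry (2,2) of B², where B is the adjacency matrix.
B² = [[3, 1, 1, 1, 2], [1, 3, 0, 2, 1], [1, 0, 1, 0, 1], [1, 2, 0, 2, 1], [2, 1, 1, 1, 3]]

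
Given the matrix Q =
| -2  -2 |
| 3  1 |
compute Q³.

Q² = [[-2, 2], [-3, -5]]
Q³ = [[10, 6], [-9, 1]]

[[10, 6], [-9, 1]]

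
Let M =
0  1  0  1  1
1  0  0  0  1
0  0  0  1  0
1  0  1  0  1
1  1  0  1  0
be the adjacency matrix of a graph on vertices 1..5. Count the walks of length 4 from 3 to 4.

The number of length-4 walks from vertex 3 to vertex 4 is entry (3,4) of M⁴, where M is the adjacency matrix.
M² = [[3, 1, 1, 1, 2], [1, 2, 0, 2, 1], [1, 0, 1, 0, 1], [1, 2, 0, 3, 1], [2, 1, 1, 1, 3]]
M³ = [[4, 5, 1, 6, 5], [5, 2, 2, 2, 5], [1, 2, 0, 3, 1], [6, 2, 3, 2, 6], [5, 5, 1, 6, 4]]
M⁴ = [[16, 9, 6, 10, 15], [9, 10, 2, 12, 9], [6, 2, 3, 2, 6], [10, 12, 2, 15, 10], [15, 9, 6, 10, 16]]

2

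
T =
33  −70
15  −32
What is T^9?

[[140853, −282730], [60585, −121682]]

tr T = 1 and det T = −6, so the characteristic polynomial is λ² − (1)λ + (−6) with roots 3 and −2.
Eigenvectors give P = [[7, 2], [3, 1]] with P⁻¹ = [[1, −2], [−3, 7]], and T = P·diag(3, −2)·P⁻¹.
Then T^9 = P·diag(19683, −512)·P⁻¹ = [[137781, −1024], [59049, −512]] · [[1, −2], [−3, 7]] = [[140853, −282730], [60585, −121682]].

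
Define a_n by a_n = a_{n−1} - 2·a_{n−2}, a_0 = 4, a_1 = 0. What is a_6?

With companion matrix M = [[1, -2], [1, 0]], [a_n, a_{n−1}]ᵀ = M·[a_{n−1}, a_{n−2}]ᵀ, so [a_6, a_5]ᵀ = M⁵·[a_1, a_0]ᵀ.
M⁵ = [[5, 2], [-1, 6]], giving [a_6, a_5]ᵀ = [[8], [24]].

8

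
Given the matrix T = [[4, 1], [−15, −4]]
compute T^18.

T² = I (check: tr T = 0 and det T = −1), so T^18 = I since 18 is even.

[[1, 0], [0, 1]]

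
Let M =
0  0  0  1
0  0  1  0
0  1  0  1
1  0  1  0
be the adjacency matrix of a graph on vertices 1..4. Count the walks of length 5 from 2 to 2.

The number of length-5 walks from vertex 2 to vertex 2 is entry (2,2) of M⁵, where M is the adjacency matrix.
M² = [[1, 0, 1, 0], [0, 1, 0, 1], [1, 0, 2, 0], [0, 1, 0, 2]]
M³ = [[0, 1, 0, 2], [1, 0, 2, 0], [0, 2, 0, 3], [2, 0, 3, 0]]
M⁴ = [[2, 0, 3, 0], [0, 2, 0, 3], [3, 0, 5, 0], [0, 3, 0, 5]]
M⁵ = [[0, 3, 0, 5], [3, 0, 5, 0], [0, 5, 0, 8], [5, 0, 8, 0]]

0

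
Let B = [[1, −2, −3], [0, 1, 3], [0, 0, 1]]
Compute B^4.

[[1, −8, −48], [0, 1, 12], [0, 0, 1]]

B = I + N where N = [[0, −2, −3], [0, 0, 3], [0, 0, 0]] is strictly upper-triangular, so N^3 = 0.
(I + N)^4 = I + 4·N + 6·N^2 = [[1, −8, −48], [0, 1, 12], [0, 0, 1]].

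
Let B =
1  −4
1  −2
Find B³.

[[1, 4], [−1, 4]]

B² = [[−3, 4], [−1, 0]]
B³ = [[1, 4], [−1, 4]]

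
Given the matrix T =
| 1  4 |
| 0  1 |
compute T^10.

T = I + N where N = [[0, 4], [0, 0]] is strictly upper-triangular, so N^2 = 0.
(I + N)^10 = I + 10·N = [[1, 40], [0, 1]].

[[1, 40], [0, 1]]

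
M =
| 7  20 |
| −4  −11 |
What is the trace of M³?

tr M = −4 and det M = 3, so the characteristic polynomial is λ² − (−4)λ + (3) with roots −3 and −1.
Eigenvectors give P = [[−2, 5], [1, −2]] with P⁻¹ = [[2, 5], [1, 2]], and M = P·diag(−3, −1)·P⁻¹.
Then M³ = P·diag(−27, −1)·P⁻¹ = [[54, −5], [−27, 2]] · [[2, 5], [1, 2]] = [[103, 260], [−52, −131]].

−28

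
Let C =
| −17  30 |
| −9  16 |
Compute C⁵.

tr C = −1 and det C = −2, so the characteristic polynomial is λ² − (−1)λ + (−2) with roots −2 and 1.
Eigenvectors give P = [[−2, 5], [−1, 3]] with P⁻¹ = [[−3, 5], [−1, 2]], and C = P·diag(−2, 1)·P⁻¹.
Then C⁵ = P·diag(−32, 1)·P⁻¹ = [[64, 5], [32, 3]] · [[−3, 5], [−1, 2]] = [[−197, 330], [−99, 166]].

[[−197, 330], [−99, 166]]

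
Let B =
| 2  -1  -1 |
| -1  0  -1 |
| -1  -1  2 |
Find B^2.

[[6, -1, -3], [-1, 2, -1], [-3, -1, 6]]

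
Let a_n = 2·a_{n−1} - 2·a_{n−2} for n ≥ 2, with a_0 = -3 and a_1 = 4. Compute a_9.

64

With companion matrix A = [[2, -2], [1, 0]], [a_n, a_{n−1}]ᵀ = A·[a_{n−1}, a_{n−2}]ᵀ, so [a_9, a_8]ᵀ = A^8·[a_1, a_0]ᵀ.
A^8 = [[16, 0], [0, 16]], giving [a_9, a_8]ᵀ = [[64], [-48]].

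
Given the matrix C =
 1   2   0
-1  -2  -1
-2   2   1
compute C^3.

[[5, -2, 0], [1, 8, 1], [2, -2, 5]]

C^2 = [[-1, -2, -2], [3, 0, 1], [-6, -6, -1]]
C^3 = [[5, -2, 0], [1, 8, 1], [2, -2, 5]]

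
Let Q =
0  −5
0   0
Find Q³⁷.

Q is strictly triangular, hence nilpotent: Q² = 0, so Q³⁷ = 0.

[[0, 0], [0, 0]]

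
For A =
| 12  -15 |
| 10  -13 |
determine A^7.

[[4758, -6945], [4630, -6817]]

tr A = -1 and det A = -6, so the characteristic polynomial is λ² − (-1)λ + (-6) with roots -3 and 2.
Eigenvectors give P = [[-1, 3], [-1, 2]] with P⁻¹ = [[2, -3], [1, -1]], and A = P·diag(-3, 2)·P⁻¹.
Then A^7 = P·diag(-2187, 128)·P⁻¹ = [[2187, 384], [2187, 256]] · [[2, -3], [1, -1]] = [[4758, -6945], [4630, -6817]].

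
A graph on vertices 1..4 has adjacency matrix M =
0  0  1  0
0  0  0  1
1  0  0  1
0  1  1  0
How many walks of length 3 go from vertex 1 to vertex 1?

0

The number of length-3 walks from vertex 1 to vertex 1 is entry (1,1) of M³, where M is the adjacency matrix.
M² = [[1, 0, 0, 1], [0, 1, 1, 0], [0, 1, 2, 0], [1, 0, 0, 2]]
M³ = [[0, 1, 2, 0], [1, 0, 0, 2], [2, 0, 0, 3], [0, 2, 3, 0]]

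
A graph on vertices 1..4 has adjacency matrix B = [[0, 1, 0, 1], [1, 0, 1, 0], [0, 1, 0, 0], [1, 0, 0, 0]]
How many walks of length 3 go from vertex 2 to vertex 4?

0

The number of length-3 walks from vertex 2 to vertex 4 is entry (2,4) of B³, where B is the adjacency matrix.
B² = [[2, 0, 1, 0], [0, 2, 0, 1], [1, 0, 1, 0], [0, 1, 0, 1]]
B³ = [[0, 3, 0, 2], [3, 0, 2, 0], [0, 2, 0, 1], [2, 0, 1, 0]]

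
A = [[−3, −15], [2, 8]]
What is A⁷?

[[−10167, −30885], [4118, 12482]]

tr A = 5 and det A = 6, so the characteristic polynomial is λ² − (5)λ + (6) with roots 3 and 2.
Eigenvectors give P = [[−5, −3], [2, 1]] with P⁻¹ = [[1, 3], [−2, −5]], and A = P·diag(3, 2)·P⁻¹.
Then A⁷ = P·diag(2187, 128)·P⁻¹ = [[−10935, −384], [4374, 128]] · [[1, 3], [−2, −5]] = [[−10167, −30885], [4118, 12482]].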